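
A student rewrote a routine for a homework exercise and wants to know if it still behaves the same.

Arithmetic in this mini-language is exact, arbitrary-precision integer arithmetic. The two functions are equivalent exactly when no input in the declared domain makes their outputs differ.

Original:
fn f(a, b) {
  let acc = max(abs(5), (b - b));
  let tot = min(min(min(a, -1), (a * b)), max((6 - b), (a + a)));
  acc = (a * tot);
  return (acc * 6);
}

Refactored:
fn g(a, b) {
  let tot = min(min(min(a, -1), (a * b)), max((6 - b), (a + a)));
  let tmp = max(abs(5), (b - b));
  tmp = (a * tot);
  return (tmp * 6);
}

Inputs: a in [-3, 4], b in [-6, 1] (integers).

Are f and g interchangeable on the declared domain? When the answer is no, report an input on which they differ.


This is a faithful refactor — local variable names differ, but the computed results match everywhere.
Spot check at a=0, b=-3 — f: acc=5, then tot=-1, then acc=0, then returns 0. g: tot=-1, then tmp=5, then tmp=0, then returns 0. Both give 0.
An exhaustive pass over the 64 declared inputs shows identical outputs.
verdict: equivalent


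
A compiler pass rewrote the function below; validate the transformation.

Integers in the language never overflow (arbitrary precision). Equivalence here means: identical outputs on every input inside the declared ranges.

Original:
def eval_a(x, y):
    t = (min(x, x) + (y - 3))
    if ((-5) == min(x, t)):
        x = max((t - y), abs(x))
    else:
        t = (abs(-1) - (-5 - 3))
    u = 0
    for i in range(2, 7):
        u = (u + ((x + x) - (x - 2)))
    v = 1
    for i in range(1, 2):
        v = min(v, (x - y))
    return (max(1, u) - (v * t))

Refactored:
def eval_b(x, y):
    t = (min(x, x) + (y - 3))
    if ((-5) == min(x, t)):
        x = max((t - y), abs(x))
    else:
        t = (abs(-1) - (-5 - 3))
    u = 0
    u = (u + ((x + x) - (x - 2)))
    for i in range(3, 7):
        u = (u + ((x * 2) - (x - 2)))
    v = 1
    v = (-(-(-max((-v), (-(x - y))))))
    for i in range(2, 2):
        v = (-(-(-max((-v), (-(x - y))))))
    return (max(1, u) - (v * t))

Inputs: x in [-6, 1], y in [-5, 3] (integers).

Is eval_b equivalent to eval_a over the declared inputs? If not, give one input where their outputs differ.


Side by side, the visible changes include: statement counts differ, plus constant usage differs, plus arithmetic usage differs, plus loop structure differs, plus min/max/abs usage differs.
One worked example (x=-1, y=-3) — eval_a: t := -7 | ((-5) == min(x, t)): false | t := 9 | u := 0 | iter i=2: | u := 1 | iter i=3: | u := 2 | iter i=4: | u := 3 | iter i=5: | u := 4 | iter i=6: | u := 5 | v := 1 | iter i=1: | v := 1 | result -4; eval_b: t := -7 | ((-5) == min(x, t)): false | t := 9 | u := 0 | u := 1 | iter i=3: | u := 2 | iter i=4: | u := 3 | iter i=5: | u := 4 | iter i=6: | u := 5 | v := 1 | v := 1 | loop over i: empty range | result -4; agreement on -4.
An exhaustive pass over the 72 declared inputs shows identical outputs.
verdict: equivalent


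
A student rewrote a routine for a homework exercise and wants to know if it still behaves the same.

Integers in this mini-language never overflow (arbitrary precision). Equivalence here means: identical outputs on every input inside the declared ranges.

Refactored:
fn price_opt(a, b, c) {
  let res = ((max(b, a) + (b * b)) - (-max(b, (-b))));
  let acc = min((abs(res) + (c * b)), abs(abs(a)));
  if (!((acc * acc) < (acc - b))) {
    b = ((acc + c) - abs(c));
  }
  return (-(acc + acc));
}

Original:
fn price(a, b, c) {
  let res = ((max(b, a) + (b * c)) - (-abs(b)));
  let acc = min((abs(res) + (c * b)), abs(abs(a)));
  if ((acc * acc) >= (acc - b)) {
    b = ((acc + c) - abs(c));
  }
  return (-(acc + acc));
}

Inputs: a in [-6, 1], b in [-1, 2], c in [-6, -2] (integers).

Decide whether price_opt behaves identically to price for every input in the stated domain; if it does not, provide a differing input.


There is a counterexample at a=-6, b=-1, c=-4: -12 on one side, -10 on the other.
price: res := 4 | acc := 6 | ((acc * acc) >= (acc - b)): true | b := -2 | result -12
price_opt: res := 1 | acc := 5 | (!((acc * acc) < (acc - b))): true | b := -3 | result -10
verdict: not equivalent; witness: a=-6, b=-1, c=-4


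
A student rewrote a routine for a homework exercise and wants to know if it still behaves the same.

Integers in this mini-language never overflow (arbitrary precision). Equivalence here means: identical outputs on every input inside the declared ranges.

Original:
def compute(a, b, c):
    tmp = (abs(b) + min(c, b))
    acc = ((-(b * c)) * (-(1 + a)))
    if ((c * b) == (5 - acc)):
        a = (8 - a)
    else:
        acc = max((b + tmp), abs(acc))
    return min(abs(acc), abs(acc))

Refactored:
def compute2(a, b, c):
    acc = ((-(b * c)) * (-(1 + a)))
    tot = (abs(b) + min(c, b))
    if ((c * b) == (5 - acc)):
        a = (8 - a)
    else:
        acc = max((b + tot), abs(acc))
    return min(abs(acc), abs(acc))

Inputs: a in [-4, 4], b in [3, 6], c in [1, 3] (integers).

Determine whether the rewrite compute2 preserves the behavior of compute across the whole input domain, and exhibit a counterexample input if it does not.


The two versions differ — the changes include local variable names differ.
Spot check at a=-3, b=4, c=1 — compute: tmp becomes 5; next acc becomes -8; next ((c * b) == (5 - acc)) evaluates to false; next acc becomes 9; next final value 9. compute2: acc becomes -8; next tot becomes 5; next ((c * b) == (5 - acc)) evaluates to false; next acc becomes 9; next final value 9. Both give 9.
Across all 108 domain points the two functions coincide.
verdict: equivalent


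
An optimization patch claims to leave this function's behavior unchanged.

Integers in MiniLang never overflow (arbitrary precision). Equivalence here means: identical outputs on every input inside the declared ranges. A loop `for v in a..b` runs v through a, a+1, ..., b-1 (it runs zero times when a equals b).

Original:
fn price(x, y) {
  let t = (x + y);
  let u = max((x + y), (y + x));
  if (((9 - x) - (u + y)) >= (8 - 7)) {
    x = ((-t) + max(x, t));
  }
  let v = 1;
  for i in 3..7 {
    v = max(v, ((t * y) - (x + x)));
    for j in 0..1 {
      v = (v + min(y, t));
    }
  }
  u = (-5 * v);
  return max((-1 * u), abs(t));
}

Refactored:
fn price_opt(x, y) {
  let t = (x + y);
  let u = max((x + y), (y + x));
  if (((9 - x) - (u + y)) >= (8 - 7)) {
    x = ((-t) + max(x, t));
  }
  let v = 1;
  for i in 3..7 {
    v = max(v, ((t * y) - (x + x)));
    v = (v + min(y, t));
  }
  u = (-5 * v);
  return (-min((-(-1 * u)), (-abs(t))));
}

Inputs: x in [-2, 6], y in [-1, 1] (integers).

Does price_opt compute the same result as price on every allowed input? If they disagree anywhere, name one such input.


Comparing the listings, the differences include: local variable names differ, min/max/abs usage differs, statement counts differ, loop structure differs.
Spot check at x=2, y=1 — price: t becomes 3; next u becomes 3; next (((9 - x) - (u + y)) >= (8 - 7)) evaluates to true; next x becomes 0; next v becomes 1; next at i=3:; next v becomes 3; next at j=0:; next v becomes 4; next at i=4:; next v becomes 4; next at j=0:; next v becomes 5; next at i=5:; next v becomes 5; next at j=0:; next v becomes 6; next at i=6:; next v becomes 6; next at j=0:; next v becomes 7; next u becomes -35; next final value 35. price_opt: t becomes 3; next u becomes 3; next (((9 - x) - (u + y)) >= (8 - 7)) evaluates to true; next x becomes 0; next v becomes 1; next at i=3:; next v becomes 3; next v becomes 4; next at i=4:; next v becomes 4; next v becomes 5; next at i=5:; next v becomes 5; next v becomes 6; next at i=6:; next v becomes 6; next v becomes 7; next u becomes -35; next final value 35. Both give 35.
Sweeping the whole domain (27 inputs) finds no disagreement.
verdict: equivalent


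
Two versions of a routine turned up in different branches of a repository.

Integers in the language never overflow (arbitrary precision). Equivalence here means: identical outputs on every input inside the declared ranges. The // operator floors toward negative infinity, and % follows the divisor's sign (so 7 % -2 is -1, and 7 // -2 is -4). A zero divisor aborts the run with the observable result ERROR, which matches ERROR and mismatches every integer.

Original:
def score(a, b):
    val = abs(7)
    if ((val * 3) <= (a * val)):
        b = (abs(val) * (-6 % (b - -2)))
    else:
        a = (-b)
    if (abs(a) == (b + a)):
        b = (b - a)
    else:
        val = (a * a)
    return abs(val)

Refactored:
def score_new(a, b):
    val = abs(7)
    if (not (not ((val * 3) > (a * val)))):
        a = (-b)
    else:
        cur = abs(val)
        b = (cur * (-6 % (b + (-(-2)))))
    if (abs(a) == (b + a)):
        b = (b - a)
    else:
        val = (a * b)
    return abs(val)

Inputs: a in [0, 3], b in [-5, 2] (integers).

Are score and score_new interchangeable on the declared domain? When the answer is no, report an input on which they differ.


These are not equivalent — on a=3, b=2 the outputs split (9 vs 42).
score: val=7, then ((val * 3) <= (a * val)) is true, then b=14, then (abs(a) == (b + a)) is false, then val=9, then returns 9
score_new: val=7, then (not (not ((val * 3) > (a * val)))) is false, then cur=7, then b=14, then (abs(a) == (b + a)) is false, then val=42, then returns 42
verdict: not equivalent; witness: a=3, b=2


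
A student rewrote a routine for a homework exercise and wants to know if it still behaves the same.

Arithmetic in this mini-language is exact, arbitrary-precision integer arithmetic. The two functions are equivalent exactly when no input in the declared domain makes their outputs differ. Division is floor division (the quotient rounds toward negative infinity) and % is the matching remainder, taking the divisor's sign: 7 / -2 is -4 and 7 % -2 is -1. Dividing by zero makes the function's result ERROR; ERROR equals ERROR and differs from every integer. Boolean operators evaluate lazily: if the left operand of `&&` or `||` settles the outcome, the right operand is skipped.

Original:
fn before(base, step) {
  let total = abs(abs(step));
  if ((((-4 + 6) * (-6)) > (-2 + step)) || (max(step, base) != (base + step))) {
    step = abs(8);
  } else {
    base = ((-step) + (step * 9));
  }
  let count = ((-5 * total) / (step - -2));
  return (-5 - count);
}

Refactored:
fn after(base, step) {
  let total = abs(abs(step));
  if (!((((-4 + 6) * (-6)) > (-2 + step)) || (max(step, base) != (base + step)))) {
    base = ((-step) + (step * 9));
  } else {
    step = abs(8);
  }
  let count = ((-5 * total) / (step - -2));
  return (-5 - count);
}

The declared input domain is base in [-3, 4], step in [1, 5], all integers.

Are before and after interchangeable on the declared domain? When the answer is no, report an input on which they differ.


Differences: boolean connective usage differs — yet all 40 inputs agree.
verdict: equivalent


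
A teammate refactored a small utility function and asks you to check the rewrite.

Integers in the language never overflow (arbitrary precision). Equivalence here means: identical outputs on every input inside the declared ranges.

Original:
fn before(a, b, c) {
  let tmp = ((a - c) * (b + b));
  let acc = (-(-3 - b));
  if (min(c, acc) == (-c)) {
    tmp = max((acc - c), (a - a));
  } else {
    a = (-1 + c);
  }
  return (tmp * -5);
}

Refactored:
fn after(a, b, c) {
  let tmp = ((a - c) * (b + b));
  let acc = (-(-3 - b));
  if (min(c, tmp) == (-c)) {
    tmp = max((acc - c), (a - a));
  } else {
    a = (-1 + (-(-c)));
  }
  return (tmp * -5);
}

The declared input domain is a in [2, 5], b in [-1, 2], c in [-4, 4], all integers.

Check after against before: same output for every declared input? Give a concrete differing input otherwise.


Run the pair on a=2, b=-1, c=0.
before: tmp = -4; acc = 2; (min(c, acc) == (-c)) -> true; tmp = 2; return -10
after: tmp = -4; acc = 2; (min(c, tmp) == (-c)) -> false; a = -1; return 20
-10 vs 20 — the two versions disagree here.
verdict: not equivalent; witness: a=2, b=-1, c=0


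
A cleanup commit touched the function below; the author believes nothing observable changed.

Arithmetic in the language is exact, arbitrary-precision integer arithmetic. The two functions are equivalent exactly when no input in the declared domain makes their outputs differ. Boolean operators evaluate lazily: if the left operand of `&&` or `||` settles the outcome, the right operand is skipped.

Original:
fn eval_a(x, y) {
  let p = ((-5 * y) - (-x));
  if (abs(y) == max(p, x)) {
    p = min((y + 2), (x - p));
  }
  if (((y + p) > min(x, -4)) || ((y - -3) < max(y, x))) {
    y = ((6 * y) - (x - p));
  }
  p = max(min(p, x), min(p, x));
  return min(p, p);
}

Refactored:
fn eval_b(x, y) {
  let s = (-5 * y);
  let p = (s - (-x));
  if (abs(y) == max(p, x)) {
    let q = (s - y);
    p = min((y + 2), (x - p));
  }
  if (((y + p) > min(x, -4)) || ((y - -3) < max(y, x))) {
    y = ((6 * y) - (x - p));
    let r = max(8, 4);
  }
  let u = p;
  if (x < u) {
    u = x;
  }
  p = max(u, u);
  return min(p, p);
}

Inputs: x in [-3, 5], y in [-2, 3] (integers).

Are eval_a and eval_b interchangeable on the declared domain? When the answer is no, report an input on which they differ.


Behavior is preserved: although local variable names differ, and comparison usage differs, and branching structure differs, and min/max/abs usage differs, and arithmetic usage differs, and statement counts differ, and constant usage differs, the outputs never diverge.
Tracing x=-1, y=0: eval_a: p := -1 | (abs(y) == max(p, x)): false | (((y + p) > min(x, -4)) || ((y - -3) < max(y, x))): true | y := 0 | p := -1 | result -1 | eval_b: s := 0 | p := -1 | (abs(y) == max(p, x)): false | (((y + p) > min(x, -4)) || ((y - -3) < max(y, x))): true | y := 0 | r := 8 | u := -1 | (x < u): false | p := -1 | result -1 — matching result -1.
An exhaustive pass over the 54 declared inputs shows identical outputs.
verdict: equivalent


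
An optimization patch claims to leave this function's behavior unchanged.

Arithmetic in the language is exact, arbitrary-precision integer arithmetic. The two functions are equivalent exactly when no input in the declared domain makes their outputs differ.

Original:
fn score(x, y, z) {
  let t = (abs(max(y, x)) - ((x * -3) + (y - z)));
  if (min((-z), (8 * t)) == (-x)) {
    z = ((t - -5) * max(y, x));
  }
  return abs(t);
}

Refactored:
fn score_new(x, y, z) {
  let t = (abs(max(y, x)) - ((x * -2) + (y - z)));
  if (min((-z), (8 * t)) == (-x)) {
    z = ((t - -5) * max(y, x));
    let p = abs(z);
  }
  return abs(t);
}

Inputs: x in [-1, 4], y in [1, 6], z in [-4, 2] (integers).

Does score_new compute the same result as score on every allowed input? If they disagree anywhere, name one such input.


Input x=-1, y=1, z=-4: 7 from score versus 6 from score_new.
verdict: not equivalent; witness: x=-1, y=1, z=-4


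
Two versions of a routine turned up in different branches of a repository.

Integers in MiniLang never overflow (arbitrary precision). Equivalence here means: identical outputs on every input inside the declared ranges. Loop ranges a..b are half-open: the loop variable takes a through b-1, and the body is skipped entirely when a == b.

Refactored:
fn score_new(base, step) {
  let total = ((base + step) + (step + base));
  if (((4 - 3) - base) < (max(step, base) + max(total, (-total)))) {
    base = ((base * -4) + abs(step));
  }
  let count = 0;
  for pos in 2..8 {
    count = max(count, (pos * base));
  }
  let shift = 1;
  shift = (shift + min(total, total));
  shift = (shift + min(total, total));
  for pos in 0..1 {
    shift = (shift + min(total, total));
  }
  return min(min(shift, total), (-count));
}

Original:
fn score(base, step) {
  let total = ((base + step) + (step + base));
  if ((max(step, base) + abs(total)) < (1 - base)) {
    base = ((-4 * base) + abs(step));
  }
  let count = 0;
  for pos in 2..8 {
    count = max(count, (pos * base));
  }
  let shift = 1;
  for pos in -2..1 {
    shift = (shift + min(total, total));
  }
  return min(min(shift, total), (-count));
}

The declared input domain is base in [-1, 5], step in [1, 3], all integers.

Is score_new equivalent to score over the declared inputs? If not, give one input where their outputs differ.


Not equivalent: base=-1, step=1 separates them (-35 vs 0).
score: total = 0; ((max(step, base) + abs(total)) < (1 - base)) -> true; base = 5; count = 0; [pos=2]; count = 10; [pos=3]; count = 15; [pos=4]; count = 20; [pos=5]; count = 25; [pos=6]; count = 30; [pos=7]; count = 35; shift = 1; [pos=-2]; shift = 1; [pos=-1]; shift = 1; [pos=0]; shift = 1; return -35
score_new: total = 0; (((4 - 3) - base) < (max(step, base) + max(total, (-total)))) -> false; count = 0; [pos=2]; count = 0; [pos=3]; count = 0; [pos=4]; count = 0; [pos=5]; count = 0; [pos=6]; count = 0; [pos=7]; count = 0; shift = 1; shift = 1; shift = 1; [pos=0]; shift = 1; return 0
verdict: not equivalent; witness: base=-1, step=1


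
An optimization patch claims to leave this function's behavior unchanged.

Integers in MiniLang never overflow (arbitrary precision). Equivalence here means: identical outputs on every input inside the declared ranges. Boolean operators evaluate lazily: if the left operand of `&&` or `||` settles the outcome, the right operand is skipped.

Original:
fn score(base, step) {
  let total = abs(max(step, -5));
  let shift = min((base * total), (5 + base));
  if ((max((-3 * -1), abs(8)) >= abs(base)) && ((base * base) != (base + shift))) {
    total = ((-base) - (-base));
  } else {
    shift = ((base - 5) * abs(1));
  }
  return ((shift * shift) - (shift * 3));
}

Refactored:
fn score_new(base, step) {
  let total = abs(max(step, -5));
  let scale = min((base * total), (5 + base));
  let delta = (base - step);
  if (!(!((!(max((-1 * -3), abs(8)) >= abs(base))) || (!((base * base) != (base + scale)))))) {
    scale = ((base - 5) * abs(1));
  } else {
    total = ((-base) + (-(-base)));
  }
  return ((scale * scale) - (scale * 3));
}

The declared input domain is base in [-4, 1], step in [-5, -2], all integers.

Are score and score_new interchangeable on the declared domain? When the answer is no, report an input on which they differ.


Changes here: boolean connective usage differs, plus arithmetic usage differs, plus local variable names differ, plus statement counts differ; the full 24-point sweep finds no disagreement.
verdict: equivalent


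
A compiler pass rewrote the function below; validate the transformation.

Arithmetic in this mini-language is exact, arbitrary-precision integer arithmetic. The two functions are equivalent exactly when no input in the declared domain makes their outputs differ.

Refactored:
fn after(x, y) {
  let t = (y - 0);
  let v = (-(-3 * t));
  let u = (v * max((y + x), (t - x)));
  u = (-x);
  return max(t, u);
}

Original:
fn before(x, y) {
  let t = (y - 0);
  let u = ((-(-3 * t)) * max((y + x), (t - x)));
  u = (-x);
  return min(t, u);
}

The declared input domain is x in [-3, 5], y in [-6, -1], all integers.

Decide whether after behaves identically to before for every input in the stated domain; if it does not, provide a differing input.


There is a counterexample at x=-3, y=-6: -6 on one side, 3 on the other.
before: t=-6, then u=54, then u=3, then returns -6
after: t=-6, then v=-18, then u=54, then u=3, then returns 3
verdict: not equivalent; witness: x=-3, y=-6


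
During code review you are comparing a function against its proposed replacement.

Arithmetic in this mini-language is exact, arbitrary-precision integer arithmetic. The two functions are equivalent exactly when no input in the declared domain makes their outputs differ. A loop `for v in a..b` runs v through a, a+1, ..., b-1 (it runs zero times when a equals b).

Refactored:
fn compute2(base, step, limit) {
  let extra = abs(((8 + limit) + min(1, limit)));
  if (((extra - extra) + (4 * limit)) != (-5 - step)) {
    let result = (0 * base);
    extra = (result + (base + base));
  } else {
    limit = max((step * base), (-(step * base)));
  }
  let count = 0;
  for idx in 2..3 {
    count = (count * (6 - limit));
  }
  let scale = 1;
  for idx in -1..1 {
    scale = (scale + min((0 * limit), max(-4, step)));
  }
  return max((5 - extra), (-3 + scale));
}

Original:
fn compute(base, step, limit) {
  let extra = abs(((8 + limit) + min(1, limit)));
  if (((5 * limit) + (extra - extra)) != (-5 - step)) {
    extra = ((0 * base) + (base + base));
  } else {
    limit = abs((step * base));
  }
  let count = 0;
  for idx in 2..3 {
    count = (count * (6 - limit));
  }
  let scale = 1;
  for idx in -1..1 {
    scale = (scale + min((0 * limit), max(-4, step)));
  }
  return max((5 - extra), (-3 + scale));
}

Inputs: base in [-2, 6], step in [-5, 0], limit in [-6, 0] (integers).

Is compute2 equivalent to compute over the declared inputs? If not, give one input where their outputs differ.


Not equivalent: base=-2, step=-1, limit=-1 separates them (9 vs -1).
compute: extra = 6; (((5 * limit) + (extra - extra)) != (-5 - step)) -> true; extra = -4; count = 0; [idx=2]; count = 0; scale = 1; [idx=-1]; scale = 0; [idx=0]; scale = -1; return 9
compute2: extra = 6; (((extra - extra) + (4 * limit)) != (-5 - step)) -> false; limit = 2; count = 0; [idx=2]; count = 0; scale = 1; [idx=-1]; scale = 0; [idx=0]; scale = -1; return -1
verdict: not equivalent; witness: base=-2, step=-1, limit=-1


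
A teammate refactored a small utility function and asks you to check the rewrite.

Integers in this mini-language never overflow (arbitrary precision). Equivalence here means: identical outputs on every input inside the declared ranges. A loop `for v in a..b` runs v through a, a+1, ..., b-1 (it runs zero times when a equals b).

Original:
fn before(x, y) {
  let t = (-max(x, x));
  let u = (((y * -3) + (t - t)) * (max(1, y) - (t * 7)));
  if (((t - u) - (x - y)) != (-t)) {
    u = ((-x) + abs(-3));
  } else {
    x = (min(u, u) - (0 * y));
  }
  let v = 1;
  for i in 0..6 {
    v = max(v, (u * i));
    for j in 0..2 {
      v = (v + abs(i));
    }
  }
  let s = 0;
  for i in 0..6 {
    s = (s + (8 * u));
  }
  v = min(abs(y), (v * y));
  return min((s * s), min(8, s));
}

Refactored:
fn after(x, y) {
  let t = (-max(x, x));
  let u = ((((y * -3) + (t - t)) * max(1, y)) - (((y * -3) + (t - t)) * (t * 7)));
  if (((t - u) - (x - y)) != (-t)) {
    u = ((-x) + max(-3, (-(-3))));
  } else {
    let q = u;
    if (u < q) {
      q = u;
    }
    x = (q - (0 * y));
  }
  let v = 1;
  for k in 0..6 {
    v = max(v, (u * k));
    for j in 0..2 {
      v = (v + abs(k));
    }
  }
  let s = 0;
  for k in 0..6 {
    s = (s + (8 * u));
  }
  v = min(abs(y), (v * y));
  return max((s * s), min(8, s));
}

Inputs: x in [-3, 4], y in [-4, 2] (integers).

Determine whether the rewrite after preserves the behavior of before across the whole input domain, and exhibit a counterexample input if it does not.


These are not equivalent — on x=-3, y=-4 the outputs split (8 vs 82944).
before: t := 3 | u := -240 | (((t - u) - (x - y)) != (-t)): true | u := 6 | v := 1 | iter i=0: | v := 1 | iter j=0: | v := 1 | iter j=1: | v := 1 | iter i=1: | v := 6 | iter j=0: | v := 7 | iter j=1: | v := 8 | iter i=2: | v := 12 | iter j=0: | v := 14 | iter j=1: | v := 16 | iter i=3: | v := 18 | iter j=0: | v := 21 | iter j=1: | v := 24 | iter i=4: | v := 24 | iter j=0: | v := 28 | iter j=1: | v := 32 | iter i=5: | v := 32 | iter j=0: | v := 37 | iter j=1: | v := 42 | s := 0 | iter i=0: | s := 48 | iter i=1: | s := 96 | iter i=2: | s := 144 | iter i=3: | s := 192 | iter i=4: | s := 240 | iter i=5: | s := 288 | v := -168 | result 8
after: t := 3 | u := -240 | (((t - u) - (x - y)) != (-t)): true | u := 6 | v := 1 | iter k=0: | v := 1 | iter j=0: | v := 1 | iter j=1: | v := 1 | iter k=1: | v := 6 | iter j=0: | v := 7 | iter j=1: | v := 8 | iter k=2: | v := 12 | iter j=0: | v := 14 | iter j=1: | v := 16 | iter k=3: | v := 18 | iter j=0: | v := 21 | iter j=1: | v := 24 | iter k=4: | v := 24 | iter j=0: | v := 28 | iter j=1: | v := 32 | iter k=5: | v := 32 | iter j=0: | v := 37 | iter j=1: | v := 42 | s := 0 | iter k=0: | s := 48 | iter k=1: | s := 96 | iter k=2: | s := 144 | iter k=3: | s := 192 | iter k=4: | s := 240 | iter k=5: | s := 288 | v := -168 | result 82944
verdict: not equivalent; witness: x=-3, y=-4


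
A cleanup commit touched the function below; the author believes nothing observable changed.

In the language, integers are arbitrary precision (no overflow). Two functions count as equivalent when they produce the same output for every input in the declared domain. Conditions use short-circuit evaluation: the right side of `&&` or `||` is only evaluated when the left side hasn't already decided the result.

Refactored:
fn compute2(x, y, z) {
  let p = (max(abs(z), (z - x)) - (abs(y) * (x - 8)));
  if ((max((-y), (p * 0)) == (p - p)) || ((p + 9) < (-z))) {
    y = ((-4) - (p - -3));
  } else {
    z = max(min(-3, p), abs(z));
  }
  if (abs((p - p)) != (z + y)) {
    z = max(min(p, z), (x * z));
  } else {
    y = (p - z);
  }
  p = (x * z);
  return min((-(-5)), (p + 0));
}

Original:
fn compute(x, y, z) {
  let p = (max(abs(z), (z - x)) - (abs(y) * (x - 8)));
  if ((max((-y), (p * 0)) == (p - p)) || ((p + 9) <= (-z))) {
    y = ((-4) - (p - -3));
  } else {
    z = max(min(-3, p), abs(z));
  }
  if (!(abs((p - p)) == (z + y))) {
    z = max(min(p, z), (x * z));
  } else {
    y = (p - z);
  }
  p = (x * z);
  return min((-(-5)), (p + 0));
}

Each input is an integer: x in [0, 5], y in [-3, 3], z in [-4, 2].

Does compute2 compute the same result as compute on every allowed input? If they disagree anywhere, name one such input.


The suspicious edit (`((p + 9) <= (-z))` became `((p + 9) < (-z))`) never changes the result for any input inside the declared domain; all 294 inputs agree.
verdict: equivalent


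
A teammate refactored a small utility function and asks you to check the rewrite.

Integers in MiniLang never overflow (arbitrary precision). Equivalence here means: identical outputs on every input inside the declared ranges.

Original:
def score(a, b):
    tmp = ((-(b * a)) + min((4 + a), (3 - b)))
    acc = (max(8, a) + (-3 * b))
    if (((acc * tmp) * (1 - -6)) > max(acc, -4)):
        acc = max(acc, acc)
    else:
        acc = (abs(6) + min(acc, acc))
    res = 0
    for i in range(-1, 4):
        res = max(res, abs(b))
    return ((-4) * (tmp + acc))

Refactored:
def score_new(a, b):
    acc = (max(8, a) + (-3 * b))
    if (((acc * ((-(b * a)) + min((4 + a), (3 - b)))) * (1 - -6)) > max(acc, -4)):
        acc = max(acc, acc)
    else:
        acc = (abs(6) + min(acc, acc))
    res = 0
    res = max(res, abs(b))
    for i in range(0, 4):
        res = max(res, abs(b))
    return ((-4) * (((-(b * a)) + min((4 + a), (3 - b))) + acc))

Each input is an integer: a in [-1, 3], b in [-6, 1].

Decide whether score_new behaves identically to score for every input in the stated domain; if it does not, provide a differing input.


Side by side, the visible changes include: min/max/abs usage differs, loop structure differs, arithmetic usage differs, local variable names differ, constant usage differs.
Spot check at a=-1, b=-6 — score: tmp = -3; acc = 26; (((acc * tmp) * (1 - -6)) > max(acc, -4)) -> false; acc = 32; res = 0; [i=-1]; res = 6; [i=0]; res = 6; [i=1]; res = 6; [i=2]; res = 6; [i=3]; res = 6; return -116. score_new: acc = 26; (((acc * ((-(b * a)) + min((4 + a), (3 - b)))) * (1 - -6)) > max(acc, -4)) -> false; acc = 32; res = 0; res = 6; [i=0]; res = 6; [i=1]; res = 6; [i=2]; res = 6; [i=3]; res = 6; return -116. Both give -116.
Across all 40 domain points the two functions coincide.
verdict: equivalent


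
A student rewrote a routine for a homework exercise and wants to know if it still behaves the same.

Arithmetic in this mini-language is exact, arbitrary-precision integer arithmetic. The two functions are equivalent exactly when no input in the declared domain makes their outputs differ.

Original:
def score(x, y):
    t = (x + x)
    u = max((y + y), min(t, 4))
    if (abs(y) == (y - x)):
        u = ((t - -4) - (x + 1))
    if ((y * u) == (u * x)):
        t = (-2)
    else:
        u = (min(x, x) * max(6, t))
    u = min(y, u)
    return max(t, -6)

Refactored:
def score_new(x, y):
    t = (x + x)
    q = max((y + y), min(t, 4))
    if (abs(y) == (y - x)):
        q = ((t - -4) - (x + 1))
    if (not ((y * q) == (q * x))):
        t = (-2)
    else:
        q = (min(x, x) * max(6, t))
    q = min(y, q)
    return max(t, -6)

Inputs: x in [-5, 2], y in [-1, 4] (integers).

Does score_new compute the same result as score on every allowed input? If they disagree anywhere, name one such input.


There is a counterexample at x=-5, y=-1: -6 on one side, -2 on the other.
score: t = -10; u = -2; (abs(y) == (y - x)) -> false; ((y * u) == (u * x)) -> false; u = -30; u = -30; return -6
score_new: t = -10; q = -2; (abs(y) == (y - x)) -> false; (not ((y * q) == (q * x))) -> true; t = -2; q = -2; return -2
verdict: not equivalent; witness: x=-5, y=-1


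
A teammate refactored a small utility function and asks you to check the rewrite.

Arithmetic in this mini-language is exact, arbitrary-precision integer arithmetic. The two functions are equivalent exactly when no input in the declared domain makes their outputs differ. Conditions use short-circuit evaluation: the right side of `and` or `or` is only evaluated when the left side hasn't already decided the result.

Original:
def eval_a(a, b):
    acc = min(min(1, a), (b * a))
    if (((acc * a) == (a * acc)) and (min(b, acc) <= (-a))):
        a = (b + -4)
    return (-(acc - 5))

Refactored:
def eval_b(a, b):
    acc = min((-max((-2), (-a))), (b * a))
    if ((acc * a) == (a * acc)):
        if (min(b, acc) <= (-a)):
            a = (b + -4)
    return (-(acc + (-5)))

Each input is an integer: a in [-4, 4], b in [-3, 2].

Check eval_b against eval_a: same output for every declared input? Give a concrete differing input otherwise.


At a=2, b=1: eval_a gives 4, eval_b gives 3.
verdict: not equivalent; witness: a=2, b=1


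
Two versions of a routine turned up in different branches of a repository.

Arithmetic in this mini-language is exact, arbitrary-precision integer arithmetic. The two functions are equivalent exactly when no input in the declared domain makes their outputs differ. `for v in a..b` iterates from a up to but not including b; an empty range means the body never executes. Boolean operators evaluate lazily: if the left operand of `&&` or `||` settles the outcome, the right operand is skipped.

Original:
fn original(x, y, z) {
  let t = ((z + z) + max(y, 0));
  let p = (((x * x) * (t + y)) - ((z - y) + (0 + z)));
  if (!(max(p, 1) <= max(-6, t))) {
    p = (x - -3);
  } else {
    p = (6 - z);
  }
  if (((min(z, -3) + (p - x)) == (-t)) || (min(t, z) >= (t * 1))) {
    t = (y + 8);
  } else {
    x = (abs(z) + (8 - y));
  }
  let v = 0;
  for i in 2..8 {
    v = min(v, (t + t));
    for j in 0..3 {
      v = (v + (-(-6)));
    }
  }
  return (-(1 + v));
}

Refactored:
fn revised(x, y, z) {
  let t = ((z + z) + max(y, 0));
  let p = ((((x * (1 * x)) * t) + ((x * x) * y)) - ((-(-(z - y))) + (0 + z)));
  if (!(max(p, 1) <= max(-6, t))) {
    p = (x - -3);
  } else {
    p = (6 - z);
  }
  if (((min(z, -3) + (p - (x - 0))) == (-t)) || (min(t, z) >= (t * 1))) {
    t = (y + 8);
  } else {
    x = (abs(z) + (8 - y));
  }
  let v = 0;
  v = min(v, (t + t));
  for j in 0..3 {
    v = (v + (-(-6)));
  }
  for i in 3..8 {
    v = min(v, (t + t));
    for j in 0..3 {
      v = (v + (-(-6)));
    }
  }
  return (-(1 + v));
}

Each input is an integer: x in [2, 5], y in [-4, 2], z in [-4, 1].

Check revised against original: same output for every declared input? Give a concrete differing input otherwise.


Reading the diff, among the changes: arithmetic usage differs, constant usage differs, min/max/abs usage differs, loop structure differs, statement counts differ.
As a probe, take x=3, y=-4, z=-3: original runs t=-6, then p=-88, then (!(max(p, 1) <= max(-6, t))) is true, then p=6, then (((min(z, -3) + (p - x)) == (-t)) || (min(t, z) >= (t * 1))) is true, then t=4, then v=0, then (i=2), then v=0, then (j=0), then v=6, then (j=1), then v=12, then (j=2), then v=18, then (i=3), then v=8, then (j=0), then v=14, then (j=1), then v=20, then (j=2), then v=26, then (i=4), then v=8, then (j=0), then v=14, then (j=1), then v=20, then (j=2), then v=26, then (i=5), then v=8, then (j=0), then v=14, then (j=1), then v=20, then (j=2), then v=26, then (i=6), then v=8, then (j=0), then v=14, then (j=1), then v=20, then (j=2), then v=26, then (i=7), then v=8, then (j=0), then v=14, then (j=1), then v=20, then (j=2), then v=26, then returns -27; revised runs t=-6, then p=-88, then (!(max(p, 1) <= max(-6, t))) is true, then p=6, then (((min(z, -3) + (p - (x - 0))) == (-t)) || (min(t, z) >= (t * 1))) is true, then t=4, then v=0, then v=0, then (j=0), then v=6, then (j=1), then v=12, then (j=2), then v=18, then (i=3), then v=8, then (j=0), then v=14, then (j=1), then v=20, then (j=2), then v=26, then (i=4), then v=8, then (j=0), then v=14, then (j=1), then v=20, then (j=2), then v=26, then (i=5), then v=8, then (j=0), then v=14, then (j=1), then v=20, then (j=2), then v=26, then (i=6), then v=8, then (j=0), then v=14, then (j=1), then v=20, then (j=2), then v=26, then (i=7), then v=8, then (j=0), then v=14, then (j=1), then v=20, then (j=2), then v=26, then returns -27; both end at -27.
Every one of the 168 inputs gives matching results.
verdict: equivalent


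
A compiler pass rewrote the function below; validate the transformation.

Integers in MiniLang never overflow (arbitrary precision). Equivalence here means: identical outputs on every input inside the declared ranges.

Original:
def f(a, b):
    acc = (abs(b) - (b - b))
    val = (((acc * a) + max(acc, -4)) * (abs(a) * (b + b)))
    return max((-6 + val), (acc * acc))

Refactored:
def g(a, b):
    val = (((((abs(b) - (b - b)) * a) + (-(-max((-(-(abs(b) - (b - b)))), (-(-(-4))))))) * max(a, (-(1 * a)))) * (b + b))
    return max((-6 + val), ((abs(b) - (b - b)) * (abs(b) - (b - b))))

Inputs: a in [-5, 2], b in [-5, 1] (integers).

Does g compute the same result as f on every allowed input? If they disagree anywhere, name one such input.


Differences: statement counts differ, local variable names differ, constant usage differs, arithmetic usage differs, min/max/abs usage differs — yet all 56 inputs agree.
verdict: equivalent


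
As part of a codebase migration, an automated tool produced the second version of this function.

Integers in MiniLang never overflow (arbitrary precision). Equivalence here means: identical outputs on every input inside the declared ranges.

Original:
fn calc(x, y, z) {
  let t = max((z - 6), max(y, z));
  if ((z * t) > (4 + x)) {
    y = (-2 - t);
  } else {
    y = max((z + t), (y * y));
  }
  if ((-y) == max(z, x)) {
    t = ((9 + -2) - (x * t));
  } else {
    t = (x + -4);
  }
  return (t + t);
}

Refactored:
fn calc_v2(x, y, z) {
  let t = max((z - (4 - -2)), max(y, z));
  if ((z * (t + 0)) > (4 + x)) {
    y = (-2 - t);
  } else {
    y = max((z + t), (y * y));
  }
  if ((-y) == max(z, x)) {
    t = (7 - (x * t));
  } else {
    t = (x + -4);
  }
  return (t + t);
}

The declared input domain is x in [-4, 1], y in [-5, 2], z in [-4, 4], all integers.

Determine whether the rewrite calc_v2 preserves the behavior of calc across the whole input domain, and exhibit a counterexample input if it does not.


This is a faithful refactor — arithmetic usage differs, and constant usage differs, but the computed results match everywhere.
Tracing x=-2, y=2, z=0: calc: t becomes 2; next ((z * t) > (4 + x)) evaluates to false; next y becomes 4; next ((-y) == max(z, x)) evaluates to false; next t becomes -6; next final value -12 | calc_v2: t becomes 2; next ((z * (t + 0)) > (4 + x)) evaluates to false; next y becomes 4; next ((-y) == max(z, x)) evaluates to false; next t becomes -6; next final value -12 — matching result -12.
Every one of the 432 inputs gives matching results.
verdict: equivalent


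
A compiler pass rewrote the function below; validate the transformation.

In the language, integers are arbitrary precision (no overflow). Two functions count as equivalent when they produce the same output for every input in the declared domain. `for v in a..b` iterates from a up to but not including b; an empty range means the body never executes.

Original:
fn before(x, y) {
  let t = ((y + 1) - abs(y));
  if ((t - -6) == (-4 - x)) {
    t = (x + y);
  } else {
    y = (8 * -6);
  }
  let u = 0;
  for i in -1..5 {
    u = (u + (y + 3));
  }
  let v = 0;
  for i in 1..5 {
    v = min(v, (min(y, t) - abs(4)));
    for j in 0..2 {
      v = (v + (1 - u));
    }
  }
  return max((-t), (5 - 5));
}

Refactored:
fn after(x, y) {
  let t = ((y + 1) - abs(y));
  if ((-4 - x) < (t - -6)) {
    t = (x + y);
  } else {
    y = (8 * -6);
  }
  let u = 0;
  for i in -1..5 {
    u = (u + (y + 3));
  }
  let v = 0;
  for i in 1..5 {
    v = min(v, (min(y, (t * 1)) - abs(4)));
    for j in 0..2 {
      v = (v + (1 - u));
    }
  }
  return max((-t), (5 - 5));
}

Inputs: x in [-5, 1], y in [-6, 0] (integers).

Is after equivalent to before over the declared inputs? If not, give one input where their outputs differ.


Run the pair on x=-5, y=-3.
before: t becomes -5; next ((t - -6) == (-4 - x)) evaluates to true; next t becomes -8; next u becomes 0; next at i=-1:; next u becomes 0; next at i=0:; next u becomes 0; next at i=1:; next u becomes 0; next at i=2:; next u becomes 0; next at i=3:; next u becomes 0; next at i=4:; next u becomes 0; next v becomes 0; next at i=1:; next v becomes -12; next at j=0:; next v becomes -11; next at j=1:; next v becomes -10; next at i=2:; next v becomes -12; next at j=0:; next v becomes -11; next at j=1:; next v becomes -10; next at i=3:; next v becomes -12; next at j=0:; next v becomes -11; next at j=1:; next v becomes -10; next at i=4:; next v becomes -12; next at j=0:; next v becomes -11; next at j=1:; next v becomes -10; next final value 8
after: t becomes -5; next ((-4 - x) < (t - -6)) evaluates to false; next y becomes -48; next u becomes 0; next at i=-1:; next u becomes -45; next at i=0:; next u becomes -90; next at i=1:; next u becomes -135; next at i=2:; next u becomes -180; next at i=3:; next u becomes -225; next at i=4:; next u becomes -270; next v becomes 0; next at i=1:; next v becomes -52; next at j=0:; next v becomes 219; next at j=1:; next v becomes 490; next at i=2:; next v becomes -52; next at j=0:; next v becomes 219; next at j=1:; next v becomes 490; next at i=3:; next v becomes -52; next at j=0:; next v becomes 219; next at j=1:; next v becomes 490; next at i=4:; next v becomes -52; next at j=0:; next v becomes 219; next at j=1:; next v becomes 490; next final value 5
8 and 5 differ, so these are not the same function on this domain.
verdict: not equivalent; witness: x=-5, y=-3


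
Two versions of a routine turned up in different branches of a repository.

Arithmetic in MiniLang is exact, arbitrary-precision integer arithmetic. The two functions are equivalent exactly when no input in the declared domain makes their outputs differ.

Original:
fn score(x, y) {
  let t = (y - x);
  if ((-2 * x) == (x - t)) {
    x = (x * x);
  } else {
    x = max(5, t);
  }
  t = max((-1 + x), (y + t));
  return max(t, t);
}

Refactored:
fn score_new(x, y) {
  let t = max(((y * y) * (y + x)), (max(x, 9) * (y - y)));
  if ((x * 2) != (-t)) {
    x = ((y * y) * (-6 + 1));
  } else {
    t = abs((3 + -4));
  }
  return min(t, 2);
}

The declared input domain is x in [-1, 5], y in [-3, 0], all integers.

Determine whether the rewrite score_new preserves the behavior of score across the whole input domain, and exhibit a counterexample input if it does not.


The rewrite breaks on x=-1, y=-3, where the results are 4 and 0.
score: t = -2; ((-2 * x) == (x - t)) -> false; x = 5; t = 4; return 4
score_new: t = 0; ((x * 2) != (-t)) -> true; x = -45; return 0
verdict: not equivalent; witness: x=-1, y=-3


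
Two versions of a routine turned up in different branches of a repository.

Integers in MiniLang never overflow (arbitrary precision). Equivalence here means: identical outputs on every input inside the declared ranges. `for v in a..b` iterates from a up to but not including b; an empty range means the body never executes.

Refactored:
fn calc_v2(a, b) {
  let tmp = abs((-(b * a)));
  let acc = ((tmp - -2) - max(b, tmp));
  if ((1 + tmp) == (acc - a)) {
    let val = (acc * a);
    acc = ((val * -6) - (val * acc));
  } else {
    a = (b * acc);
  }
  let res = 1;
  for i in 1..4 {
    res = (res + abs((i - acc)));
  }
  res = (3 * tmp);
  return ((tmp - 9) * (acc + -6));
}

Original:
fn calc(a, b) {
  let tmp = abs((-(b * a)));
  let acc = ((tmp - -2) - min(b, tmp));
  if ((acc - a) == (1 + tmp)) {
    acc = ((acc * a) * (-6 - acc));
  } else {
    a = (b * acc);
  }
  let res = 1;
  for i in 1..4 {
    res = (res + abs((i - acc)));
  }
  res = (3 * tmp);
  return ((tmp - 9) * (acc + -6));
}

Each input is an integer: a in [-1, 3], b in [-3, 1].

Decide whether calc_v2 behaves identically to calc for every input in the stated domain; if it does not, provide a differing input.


On input a=-1, b=-3, calc returns -12 while calc_v2 returns 24.
verdict: not equivalent; witness: a=-1, b=-3
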